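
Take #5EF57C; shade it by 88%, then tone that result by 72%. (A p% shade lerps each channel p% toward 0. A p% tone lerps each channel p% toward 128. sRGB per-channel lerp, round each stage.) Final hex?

#5F6460

#5EF57C is rgb(94, 245, 124).
An 88% shade moves each channel 88% toward 0:
  R: 94 − 82.72 = 11.28 → 11
  G: 245 + 0.88×(0−245) = 245 − 215.6 = 29.4 → 29
  B: 124 + 0.88×(0−124) = 124 − 109.12 = 14.88 → 15
After the shade: rgb(11, 29, 15) = #0B1D0F.
A 72% tone moves each channel 72% toward 128:
  R: 11 + 0.72×(128−11) = 11 + 84.24 = 95.24 → 95
  G: 29 + 71.28 = 100.28 → 100
  B: 15 + 0.72×(128−15) = 15 + 81.36 = 96.36 → 96
rgb(95, 100, 96) = #5F6460.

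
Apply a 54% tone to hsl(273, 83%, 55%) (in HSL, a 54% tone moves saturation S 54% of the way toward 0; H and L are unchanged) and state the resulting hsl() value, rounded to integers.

hsl(273, 38%, 55%)

S moves 54% from 83 toward 0: 83 − 44.82 = 38.18 → 38.
H and L are unchanged.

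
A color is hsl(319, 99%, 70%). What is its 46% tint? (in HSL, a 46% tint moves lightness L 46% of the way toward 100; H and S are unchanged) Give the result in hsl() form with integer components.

L moves 46% from 70 toward 100: 70 + 13.8 = 83.8 → 84.
H and S are unchanged.

hsl(319, 99%, 84%)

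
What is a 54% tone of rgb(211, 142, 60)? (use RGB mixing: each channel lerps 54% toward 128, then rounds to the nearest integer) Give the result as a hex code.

Lerp each channel 54% toward 128:
  R: 211 + 0.54×(128−211) = 211 − 44.82 = 166.18 → 166
  G: 142 + 0.54×(128−142) = 142 − 7.56 = 134.44 → 134
  B: 60 + 0.54×(128−60) = 60 + 36.72 = 96.72 → 97
rgb(166, 134, 97) = #A68661.

#A68661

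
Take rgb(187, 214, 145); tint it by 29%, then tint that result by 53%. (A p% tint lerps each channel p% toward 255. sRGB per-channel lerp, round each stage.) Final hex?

#E8F1DA

A 29% tint moves each channel 29% toward 255:
  R: 187 + 19.72 = 206.72 → 207
  G: 214 + 0.29×(255−214) = 214 + 11.89 = 225.89 → 226
  B: 145 + 0.29×(255−145) = 145 + 31.9 = 176.9 → 177
After the tint: rgb(207, 226, 177) = #CFE2B1.
Per channel, c → c + 0.53(255 − c):
  R: 207 + 0.53×(255−207) = 207 + 25.44 = 232.44 → 232
  G: 226 + 0.53×(255−226) = 226 + 15.37 = 241.37 → 241
  B: 177 + 0.53×(255−177) = 177 + 41.34 = 218.34 → 218
rgb(232, 241, 218) = #E8F1DA.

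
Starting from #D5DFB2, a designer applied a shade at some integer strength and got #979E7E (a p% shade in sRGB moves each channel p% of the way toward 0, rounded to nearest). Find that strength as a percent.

#D5DFB2 is rgb(213, 223, 178); #979E7E is rgb(151, 158, 126).
On the G channel (widest range): 158 ≈ 223 + (p/100)(0 − 223), so p ≈ 100×(158 − 223)/(0 − 223) = -6500/-223 = 29.15.
p = 29 reproduces all three channels after rounding.

29%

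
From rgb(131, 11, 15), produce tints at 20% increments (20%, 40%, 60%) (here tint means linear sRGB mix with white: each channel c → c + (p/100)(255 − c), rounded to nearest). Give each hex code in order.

20%: (131 + 24.8 = 155.8→156, 11 + 48.8 = 59.8→60, 15 + 48 = 63→63) → #9C3C3F
40%: (131 + 49.6 = 180.6→181, 11 + 97.6 = 108.6→109, 15 + 96 = 111→111) → #B56D6F
60%: (131 + 74.4 = 205.4→205, 11 + 146.4 = 157.4→157, 15 + 144 = 159→159) → #CD9D9F

#9C3C3F, #B56D6F, #CD9D9F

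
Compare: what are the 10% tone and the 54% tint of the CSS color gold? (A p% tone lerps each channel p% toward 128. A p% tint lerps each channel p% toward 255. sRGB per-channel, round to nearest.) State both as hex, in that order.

CSS gold is rgb(255, 215, 0).
10% tone:
  R: 255 − 12.7 = 242.3 → 242
  G: 215 + 0.1×(128−215) = 215 − 8.7 = 206.3 → 206
  B: 0 + 12.8 = 12.8 → 13
  → #f2ce0d
54% tint:
  R: 255 + 0.54×(255−255) = 255 + 0 = 255 → 255
  G: 215 + 0.54×(255−215) = 215 + 21.6 = 236.6 → 237
  B: 0 + 0.54×(255−0) = 0 + 137.7 = 137.7 → 138
  → #ffed8a

#f2ce0d, #ffed8a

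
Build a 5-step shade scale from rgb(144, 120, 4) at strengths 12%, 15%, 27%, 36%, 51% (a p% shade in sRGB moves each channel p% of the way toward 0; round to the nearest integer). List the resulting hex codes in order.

#7f6a04, #7a6603, #695803, #5c4d03, #473b02

12%: (144 − 17.28 = 126.72→127, 120 − 14.4 = 105.6→106, 4→4) → #7f6a04
15%: (144 − 21.6 = 122.4→122, 120 − 18 = 102→102, 4 − 0.6 = 3.4→3) → #7a6603
27%: (144 − 38.88 = 105.12→105, 120 − 32.4 = 87.6→88, 4 − 1.08 = 2.92→3) → #695803
36%: (144 − 51.84 = 92.16→92, 120 − 43.2 = 76.8→77, 4 − 1.44 = 2.56→3) → #5c4d03
51%: (144 − 73.44 = 70.56→71, 120 − 61.2 = 58.8→59, 4 − 2.04 = 1.96→2) → #473b02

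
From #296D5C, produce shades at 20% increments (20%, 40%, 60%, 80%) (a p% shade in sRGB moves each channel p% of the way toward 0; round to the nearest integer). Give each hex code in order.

#296D5C is rgb(41, 109, 92).
20%: (41 − 8.2 = 32.8→33, 109 − 21.8 = 87.2→87, 92 − 18.4 = 73.6→74) → #21574A
40%: (41 − 16.4 = 24.6→25, 109 − 43.6 = 65.4→65, 92 − 36.8 = 55.2→55) → #194137
60%: (41 − 24.6 = 16.4→16, 109 − 65.4 = 43.6→44, 92 − 55.2 = 36.8→37) → #102C25
80%: (41 − 32.8 = 8.2→8, 109 − 87.2 = 21.8→22, 92 − 73.6 = 18.4→18) → #081612

#21574A, #194137, #102C25, #081612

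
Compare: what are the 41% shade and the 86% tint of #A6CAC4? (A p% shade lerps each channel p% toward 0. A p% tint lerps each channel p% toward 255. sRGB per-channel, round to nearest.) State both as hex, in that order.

#A6CAC4 is rgb(166, 202, 196).
41% shade:
  R: 166 + 0.41×(0−166) = 166 − 68.06 = 97.94 → 98
  G: 202 + 0.41×(0−202) = 202 − 82.82 = 119.18 → 119
  B: 196 − 80.36 = 115.64 → 116
  → #627774
86% tint:
  R: 166 + 76.54 = 242.54 → 243
  G: 202 + 0.86×(255−202) = 202 + 45.58 = 247.58 → 248
  B: 196 + 50.74 = 246.74 → 247
  → #F3F8F7

#627774, #F3F8F7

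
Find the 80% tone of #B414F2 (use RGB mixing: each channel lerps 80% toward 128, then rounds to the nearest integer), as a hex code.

#B414F2 is rgb(180, 20, 242).
Lerp each channel 80% toward 128:
  R: 180 − 41.6 = 138.4 → 138
  G: 20 + 0.8×(128−20) = 20 + 86.4 = 106.4 → 106
  B: 242 − 91.2 = 150.8 → 151
rgb(138, 106, 151) = #8A6A97.

#8A6A97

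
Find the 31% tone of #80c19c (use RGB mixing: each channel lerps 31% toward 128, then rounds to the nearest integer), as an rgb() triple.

#80c19c is rgb(128, 193, 156).
Lerp each channel 31% toward 128:
  R: 128 + 0 = 128 → 128
  G: 193 − 20.15 = 172.85 → 173
  B: 156 + 0.31×(128−156) = 156 − 8.68 = 147.32 → 147

rgb(128, 173, 147)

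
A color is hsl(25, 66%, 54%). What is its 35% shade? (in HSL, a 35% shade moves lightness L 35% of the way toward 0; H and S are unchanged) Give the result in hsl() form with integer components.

L moves 35% from 54 toward 0: 54 − 18.9 = 35.1 → 35.
H and S are unchanged.

hsl(25, 66%, 35%)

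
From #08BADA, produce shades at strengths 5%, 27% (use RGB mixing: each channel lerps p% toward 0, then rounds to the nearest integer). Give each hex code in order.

#08BADA is rgb(8, 186, 218).
5%: (8→8, 186 − 9.3 = 176.7→177, 218 − 10.9 = 207.1→207) → #08B1CF
27%: (8 − 2.16 = 5.84→6, 186 − 50.22 = 135.78→136, 218 − 58.86 = 159.14→159) → #06889F

#08B1CF, #06889F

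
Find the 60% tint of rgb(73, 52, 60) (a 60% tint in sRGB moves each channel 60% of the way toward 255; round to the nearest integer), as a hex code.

#b6aeb1

A 60% tint moves each channel 60% toward 255:
  R: 73 + 109.2 = 182.2 → 182
  G: 52 + 0.6×(255−52) = 52 + 121.8 = 173.8 → 174
  B: 60 + 117 = 177 → 177
rgb(182, 174, 177) = #b6aeb1.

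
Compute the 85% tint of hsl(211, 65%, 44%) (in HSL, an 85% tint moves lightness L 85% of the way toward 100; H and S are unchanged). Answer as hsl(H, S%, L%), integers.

L moves 85% from 44 toward 100: 44 + 47.6 = 91.6 → 92.
H and S are unchanged.

hsl(211, 65%, 92%)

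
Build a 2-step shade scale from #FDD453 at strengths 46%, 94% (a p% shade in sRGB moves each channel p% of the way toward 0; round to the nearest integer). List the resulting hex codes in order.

#FDD453 is rgb(253, 212, 83).
46%: (253 − 116.38 = 136.62→137, 212 − 97.52 = 114.48→114, 83 − 38.18 = 44.82→45) → #89722D
94%: (253 − 237.82 = 15.18→15, 212 − 199.28 = 12.72→13, 83 − 78.02 = 4.98→5) → #0F0D05

#89722D, #0F0D05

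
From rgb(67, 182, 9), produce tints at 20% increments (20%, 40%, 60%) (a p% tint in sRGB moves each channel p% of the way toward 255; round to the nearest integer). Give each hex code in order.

20%: (67 + 37.6 = 104.6→105, 182 + 14.6 = 196.6→197, 9 + 49.2 = 58.2→58) → #69c53a
40%: (67 + 75.2 = 142.2→142, 182 + 29.2 = 211.2→211, 9 + 98.4 = 107.4→107) → #8ed36b
60%: (67 + 112.8 = 179.8→180, 182 + 43.8 = 225.8→226, 9 + 147.6 = 156.6→157) → #b4e29d

#69c53a, #8ed36b, #b4e29d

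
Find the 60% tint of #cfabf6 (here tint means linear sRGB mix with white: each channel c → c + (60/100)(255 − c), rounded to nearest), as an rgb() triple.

rgb(236, 221, 251)

#cfabf6 is rgb(207, 171, 246).
A 60% tint moves each channel 60% toward 255:
  R: 207 + 28.8 = 235.8 → 236
  G: 171 + 0.6×(255−171) = 171 + 50.4 = 221.4 → 221
  B: 246 + 5.4 = 251.4 → 251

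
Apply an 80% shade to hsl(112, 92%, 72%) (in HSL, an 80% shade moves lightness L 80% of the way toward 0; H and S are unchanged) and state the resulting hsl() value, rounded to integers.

L moves 80% from 72 toward 0: 72 − 57.6 = 14.4 → 14.
H and S are unchanged.

hsl(112, 92%, 14%)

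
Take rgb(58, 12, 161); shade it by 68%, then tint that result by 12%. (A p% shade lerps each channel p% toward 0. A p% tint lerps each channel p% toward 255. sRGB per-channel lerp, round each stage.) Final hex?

#2F224C

Per channel, c → c + 0.68(0 − c):
  R: 58 + 0.68×(0−58) = 58 − 39.44 = 18.56 → 19
  G: 12 + 0.68×(0−12) = 12 − 8.16 = 3.84 → 4
  B: 161 − 109.48 = 51.52 → 52
After the shade: rgb(19, 4, 52) = #130434.
A 12% tint moves each channel 12% toward 255:
  R: 19 + 0.12×(255−19) = 19 + 28.32 = 47.32 → 47
  G: 4 + 30.12 = 34.12 → 34
  B: 52 + 0.12×(255−52) = 52 + 24.36 = 76.36 → 76
rgb(47, 34, 76) = #2F224C.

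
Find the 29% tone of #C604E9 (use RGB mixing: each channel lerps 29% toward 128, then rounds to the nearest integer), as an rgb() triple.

#C604E9 is rgb(198, 4, 233).
A 29% tone moves each channel 29% toward 128:
  R: 198 + 0.29×(128−198) = 198 − 20.3 = 177.7 → 178
  G: 4 + 0.29×(128−4) = 4 + 35.96 = 39.96 → 40
  B: 233 + 0.29×(128−233) = 233 − 30.45 = 202.55 → 203

rgb(178, 40, 203)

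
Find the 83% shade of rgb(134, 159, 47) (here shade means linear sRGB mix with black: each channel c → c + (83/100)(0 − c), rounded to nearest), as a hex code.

#171B08

Per channel, c → c + 0.83(0 − c):
  R: 134 + 0.83×(0−134) = 134 − 111.22 = 22.78 → 23
  G: 159 + 0.83×(0−159) = 159 − 131.97 = 27.03 → 27
  B: 47 − 39.01 = 7.99 → 8
rgb(23, 27, 8) = #171B08.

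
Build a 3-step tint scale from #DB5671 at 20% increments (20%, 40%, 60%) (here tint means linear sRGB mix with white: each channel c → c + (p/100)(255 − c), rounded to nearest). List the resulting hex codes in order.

#E2788D, #E99AAA, #F1BBC6

#DB5671 is rgb(219, 86, 113).
20%: (219 + 7.2 = 226.2→226, 86 + 33.8 = 119.8→120, 113 + 28.4 = 141.4→141) → #E2788D
40%: (219 + 14.4 = 233.4→233, 86 + 67.6 = 153.6→154, 113 + 56.8 = 169.8→170) → #E99AAA
60%: (219 + 21.6 = 240.6→241, 86 + 101.4 = 187.4→187, 113 + 85.2 = 198.2→198) → #F1BBC6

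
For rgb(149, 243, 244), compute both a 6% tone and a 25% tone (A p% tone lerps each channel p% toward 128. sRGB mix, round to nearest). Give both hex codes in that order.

6% tone:
  R: 149 − 1.26 = 147.74 → 148
  G: 243 − 6.9 = 236.1 → 236
  B: 244 − 6.96 = 237.04 → 237
  → #94ECED
25% tone:
  R: 149 − 5.25 = 143.75 → 144
  G: 243 + 0.25×(128−243) = 243 − 28.75 = 214.25 → 214
  B: 244 + 0.25×(128−244) = 244 − 29 = 215 → 215
  → #90D6D7

#94ECED, #90D6D7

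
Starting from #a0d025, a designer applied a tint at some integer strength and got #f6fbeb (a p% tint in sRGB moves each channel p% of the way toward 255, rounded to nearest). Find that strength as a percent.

#a0d025 is rgb(160, 208, 37); #f6fbeb is rgb(246, 251, 235).
On the B channel (widest range): 235 ≈ 37 + (p/100)(255 − 37), so p ≈ 100×(235 − 37)/(255 − 37) = 19800/218 = 90.83.
p = 91 reproduces all three channels after rounding.

91%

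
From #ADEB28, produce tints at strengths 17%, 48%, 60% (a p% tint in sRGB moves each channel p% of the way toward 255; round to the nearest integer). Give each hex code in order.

#BBEE4D, #D4F58F, #DEF7A9

#ADEB28 is rgb(173, 235, 40).
17%: (173 + 13.94 = 186.94→187, 235 + 3.4 = 238.4→238, 40 + 36.55 = 76.55→77) → #BBEE4D
48%: (173 + 39.36 = 212.36→212, 235 + 9.6 = 244.6→245, 40 + 103.2 = 143.2→143) → #D4F58F
60%: (173 + 49.2 = 222.2→222, 235 + 12 = 247→247, 40 + 129 = 169→169) → #DEF7A9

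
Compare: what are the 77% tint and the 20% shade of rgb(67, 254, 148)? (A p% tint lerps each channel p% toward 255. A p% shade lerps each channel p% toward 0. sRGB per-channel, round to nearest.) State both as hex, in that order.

77% tint:
  R: 67 + 0.77×(255−67) = 67 + 144.76 = 211.76 → 212
  G: 254 + 0.77 = 254.77 → 255
  B: 148 + 0.77×(255−148) = 148 + 82.39 = 230.39 → 230
  → #d4ffe6
20% shade:
  R: 67 − 13.4 = 53.6 → 54
  G: 254 − 50.8 = 203.2 → 203
  B: 148 − 29.6 = 118.4 → 118
  → #36cb76

#d4ffe6, #36cb76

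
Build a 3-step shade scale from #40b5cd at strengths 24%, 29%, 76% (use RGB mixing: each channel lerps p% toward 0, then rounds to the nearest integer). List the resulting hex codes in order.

#40b5cd is rgb(64, 181, 205).
24%: (64 − 15.36 = 48.64→49, 181 − 43.44 = 137.56→138, 205 − 49.2 = 155.8→156) → #318a9c
29%: (64 − 18.56 = 45.44→45, 181 − 52.49 = 128.51→129, 205 − 59.45 = 145.55→146) → #2d8192
76%: (64 − 48.64 = 15.36→15, 181 − 137.56 = 43.44→43, 205 − 155.8 = 49.2→49) → #0f2b31

#318a9c, #2d8192, #0f2b31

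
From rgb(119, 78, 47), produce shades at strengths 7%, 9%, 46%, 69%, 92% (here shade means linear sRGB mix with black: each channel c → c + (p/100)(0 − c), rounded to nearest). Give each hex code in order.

7%: (119 − 8.33 = 110.67→111, 78 − 5.46 = 72.54→73, 47 − 3.29 = 43.71→44) → #6F492C
9%: (119 − 10.71 = 108.29→108, 78 − 7.02 = 70.98→71, 47 − 4.23 = 42.77→43) → #6C472B
46%: (119 − 54.74 = 64.26→64, 78 − 35.88 = 42.12→42, 47 − 21.62 = 25.38→25) → #402A19
69%: (119 − 82.11 = 36.89→37, 78 − 53.82 = 24.18→24, 47 − 32.43 = 14.57→15) → #25180F
92%: (119 − 109.48 = 9.52→10, 78 − 71.76 = 6.24→6, 47 − 43.24 = 3.76→4) → #0A0604

#6F492C, #6C472B, #402A19, #25180F, #0A0604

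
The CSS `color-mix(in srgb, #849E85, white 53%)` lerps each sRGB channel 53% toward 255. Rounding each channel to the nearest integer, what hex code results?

#C5D1C6

#849E85 is rgb(132, 158, 133).
A 53% tint moves each channel 53% toward 255:
  R: 132 + 0.53×(255−132) = 132 + 65.19 = 197.19 → 197
  G: 158 + 51.41 = 209.41 → 209
  B: 133 + 64.66 = 197.66 → 198
rgb(197, 209, 198) = #C5D1C6.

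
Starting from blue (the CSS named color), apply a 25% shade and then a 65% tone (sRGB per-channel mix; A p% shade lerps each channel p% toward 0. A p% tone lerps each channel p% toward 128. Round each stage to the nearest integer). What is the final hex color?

CSS blue is rgb(0, 0, 255).
A 25% shade moves each channel 25% toward 0:
  R: 0 + 0.25×(0−0) = 0 + 0 = 0 → 0
  G: 0 + 0.25×(0−0) = 0 + 0 = 0 → 0
  B: 255 − 63.75 = 191.25 → 191
After the shade: rgb(0, 0, 191) = #0000BF.
Lerp each channel 65% toward 128:
  R: 0 + 83.2 = 83.2 → 83
  G: 0 + 0.65×(128−0) = 0 + 83.2 = 83.2 → 83
  B: 191 − 40.95 = 150.05 → 150
rgb(83, 83, 150) = #535396.

#535396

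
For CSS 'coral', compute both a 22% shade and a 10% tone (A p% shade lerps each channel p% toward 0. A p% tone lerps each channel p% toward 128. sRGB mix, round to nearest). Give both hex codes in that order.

CSS coral is rgb(255, 127, 80).
22% shade:
  R: 255 + 0.22×(0−255) = 255 − 56.1 = 198.9 → 199
  G: 127 + 0.22×(0−127) = 127 − 27.94 = 99.06 → 99
  B: 80 − 17.6 = 62.4 → 62
  → #c7633e
10% tone:
  R: 255 + 0.1×(128−255) = 255 − 12.7 = 242.3 → 242
  G: 127 + 0.1×(128−127) = 127 + 0.1 = 127.1 → 127
  B: 80 + 0.1×(128−80) = 80 + 4.8 = 84.8 → 85
  → #f27f55

#c7633e, #f27f55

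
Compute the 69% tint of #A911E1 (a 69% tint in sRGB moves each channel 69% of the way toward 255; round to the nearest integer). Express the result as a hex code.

#A911E1 is rgb(169, 17, 225).
Lerp each channel 69% toward 255:
  R: 169 + 0.69×(255−169) = 169 + 59.34 = 228.34 → 228
  G: 17 + 0.69×(255−17) = 17 + 164.22 = 181.22 → 181
  B: 225 + 20.7 = 245.7 → 246
rgb(228, 181, 246) = #E4B5F6.

#E4B5F6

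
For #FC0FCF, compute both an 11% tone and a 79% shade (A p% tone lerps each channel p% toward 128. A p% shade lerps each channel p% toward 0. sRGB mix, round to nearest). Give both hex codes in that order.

#EE1BC6, #35032B

#FC0FCF is rgb(252, 15, 207).
11% tone:
  R: 252 + 0.11×(128−252) = 252 − 13.64 = 238.36 → 238
  G: 15 + 0.11×(128−15) = 15 + 12.43 = 27.43 → 27
  B: 207 + 0.11×(128−207) = 207 − 8.69 = 198.31 → 198
  → #EE1BC6
79% shade:
  R: 252 − 199.08 = 52.92 → 53
  G: 15 + 0.79×(0−15) = 15 − 11.85 = 3.15 → 3
  B: 207 + 0.79×(0−207) = 207 − 163.53 = 43.47 → 43
  → #35032B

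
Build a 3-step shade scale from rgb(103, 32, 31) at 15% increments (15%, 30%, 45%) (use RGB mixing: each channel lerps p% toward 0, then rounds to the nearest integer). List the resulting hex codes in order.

15%: (103 − 15.45 = 87.55→88, 32 − 4.8 = 27.2→27, 31 − 4.65 = 26.35→26) → #581b1a
30%: (103 − 30.9 = 72.1→72, 32 − 9.6 = 22.4→22, 31 − 9.3 = 21.7→22) → #481616
45%: (103 − 46.35 = 56.65→57, 32 − 14.4 = 17.6→18, 31 − 13.95 = 17.05→17) → #391211

#581b1a, #481616, #391211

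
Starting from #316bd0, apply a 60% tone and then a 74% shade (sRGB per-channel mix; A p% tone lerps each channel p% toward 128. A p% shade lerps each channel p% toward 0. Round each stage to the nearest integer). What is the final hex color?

#316bd0 is rgb(49, 107, 208).
A 60% tone moves each channel 60% toward 128:
  R: 49 + 47.4 = 96.4 → 96
  G: 107 + 0.6×(128−107) = 107 + 12.6 = 119.6 → 120
  B: 208 − 48 = 160 → 160
After the tone: rgb(96, 120, 160) = #6078a0.
Per channel, c → c + 0.74(0 − c):
  R: 96 − 71.04 = 24.96 → 25
  G: 120 + 0.74×(0−120) = 120 − 88.8 = 31.2 → 31
  B: 160 − 118.4 = 41.6 → 42
rgb(25, 31, 42) = #191f2a.

#191f2a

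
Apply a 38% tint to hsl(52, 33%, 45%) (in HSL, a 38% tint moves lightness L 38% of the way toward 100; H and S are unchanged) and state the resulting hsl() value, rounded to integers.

hsl(52, 33%, 66%)

L moves 38% from 45 toward 100: 45 + 20.9 = 65.9 → 66.
H and S are unchanged.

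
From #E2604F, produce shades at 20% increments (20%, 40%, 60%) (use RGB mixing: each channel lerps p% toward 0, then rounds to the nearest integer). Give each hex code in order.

#E2604F is rgb(226, 96, 79).
20%: (226 − 45.2 = 180.8→181, 96 − 19.2 = 76.8→77, 79 − 15.8 = 63.2→63) → #B54D3F
40%: (226 − 90.4 = 135.6→136, 96 − 38.4 = 57.6→58, 79 − 31.6 = 47.4→47) → #883A2F
60%: (226 − 135.6 = 90.4→90, 96 − 57.6 = 38.4→38, 79 − 47.4 = 31.6→32) → #5A2620

#B54D3F, #883A2F, #5A2620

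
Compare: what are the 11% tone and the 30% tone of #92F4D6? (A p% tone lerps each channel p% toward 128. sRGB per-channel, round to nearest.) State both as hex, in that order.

#90E7CD, #8DD1BC

#92F4D6 is rgb(146, 244, 214).
11% tone:
  R: 146 + 0.11×(128−146) = 146 − 1.98 = 144.02 → 144
  G: 244 − 12.76 = 231.24 → 231
  B: 214 − 9.46 = 204.54 → 205
  → #90E7CD
30% tone:
  R: 146 + 0.3×(128−146) = 146 − 5.4 = 140.6 → 141
  G: 244 − 34.8 = 209.2 → 209
  B: 214 − 25.8 = 188.2 → 188
  → #8DD1BC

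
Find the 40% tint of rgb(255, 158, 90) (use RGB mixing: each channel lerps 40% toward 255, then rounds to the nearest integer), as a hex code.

Per channel, c → c + 0.4(255 − c):
  R: 255 + 0 = 255 → 255
  G: 158 + 38.8 = 196.8 → 197
  B: 90 + 0.4×(255−90) = 90 + 66 = 156 → 156
rgb(255, 197, 156) = #ffc59c.

#ffc59c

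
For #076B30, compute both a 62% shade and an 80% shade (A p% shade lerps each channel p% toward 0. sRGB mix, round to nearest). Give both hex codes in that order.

#032912, #01150A

#076B30 is rgb(7, 107, 48).
62% shade:
  R: 7 − 4.34 = 2.66 → 3
  G: 107 + 0.62×(0−107) = 107 − 66.34 = 40.66 → 41
  B: 48 − 29.76 = 18.24 → 18
  → #032912
80% shade:
  R: 7 + 0.8×(0−7) = 7 − 5.6 = 1.4 → 1
  G: 107 − 85.6 = 21.4 → 21
  B: 48 − 38.4 = 9.6 → 10
  → #01150A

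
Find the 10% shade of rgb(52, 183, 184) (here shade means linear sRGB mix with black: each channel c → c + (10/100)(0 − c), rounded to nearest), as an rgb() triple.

rgb(47, 165, 166)

Per channel, c → c + 0.1(0 − c):
  R: 52 + 0.1×(0−52) = 52 − 5.2 = 46.8 → 47
  G: 183 − 18.3 = 164.7 → 165
  B: 184 − 18.4 = 165.6 → 166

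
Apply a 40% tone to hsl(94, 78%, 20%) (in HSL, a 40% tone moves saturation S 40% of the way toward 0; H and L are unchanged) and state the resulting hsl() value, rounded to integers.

S moves 40% from 78 toward 0: 78 − 31.2 = 46.8 → 47.
H and L are unchanged.

hsl(94, 47%, 20%)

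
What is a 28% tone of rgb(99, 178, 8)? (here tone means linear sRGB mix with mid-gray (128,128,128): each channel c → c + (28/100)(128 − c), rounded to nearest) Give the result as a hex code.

Lerp each channel 28% toward 128:
  R: 99 + 0.28×(128−99) = 99 + 8.12 = 107.12 → 107
  G: 178 + 0.28×(128−178) = 178 − 14 = 164 → 164
  B: 8 + 0.28×(128−8) = 8 + 33.6 = 41.6 → 42
rgb(107, 164, 42) = #6BA42A.

#6BA42A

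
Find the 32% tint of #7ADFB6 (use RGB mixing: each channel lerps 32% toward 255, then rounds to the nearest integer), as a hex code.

#7ADFB6 is rgb(122, 223, 182).
Per channel, c → c + 0.32(255 − c):
  R: 122 + 0.32×(255−122) = 122 + 42.56 = 164.56 → 165
  G: 223 + 0.32×(255−223) = 223 + 10.24 = 233.24 → 233
  B: 182 + 0.32×(255−182) = 182 + 23.36 = 205.36 → 205
rgb(165, 233, 205) = #A5E9CD.

#A5E9CD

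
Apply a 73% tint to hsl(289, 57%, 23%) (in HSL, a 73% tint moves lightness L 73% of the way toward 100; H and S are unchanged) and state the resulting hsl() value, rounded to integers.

hsl(289, 57%, 79%)

L moves 73% from 23 toward 100: 23 + 56.21 = 79.21 → 79.
H and S are unchanged.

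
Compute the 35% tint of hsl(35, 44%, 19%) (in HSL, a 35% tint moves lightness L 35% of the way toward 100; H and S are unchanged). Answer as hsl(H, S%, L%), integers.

L moves 35% from 19 toward 100: 19 + 28.35 = 47.35 → 47.
H and S are unchanged.

hsl(35, 44%, 47%)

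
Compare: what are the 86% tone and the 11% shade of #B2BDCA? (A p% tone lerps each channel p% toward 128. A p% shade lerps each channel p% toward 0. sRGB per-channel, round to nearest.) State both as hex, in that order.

#B2BDCA is rgb(178, 189, 202).
86% tone:
  R: 178 − 43 = 135 → 135
  G: 189 + 0.86×(128−189) = 189 − 52.46 = 136.54 → 137
  B: 202 + 0.86×(128−202) = 202 − 63.64 = 138.36 → 138
  → #87898A
11% shade:
  R: 178 − 19.58 = 158.42 → 158
  G: 189 − 20.79 = 168.21 → 168
  B: 202 − 22.22 = 179.78 → 180
  → #9EA8B4

#87898A, #9EA8B4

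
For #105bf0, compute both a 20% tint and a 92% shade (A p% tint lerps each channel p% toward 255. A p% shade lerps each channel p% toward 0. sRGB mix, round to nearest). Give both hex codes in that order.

#105bf0 is rgb(16, 91, 240).
20% tint:
  R: 16 + 47.8 = 63.8 → 64
  G: 91 + 0.2×(255−91) = 91 + 32.8 = 123.8 → 124
  B: 240 + 0.2×(255−240) = 240 + 3 = 243 → 243
  → #407cf3
92% shade:
  R: 16 + 0.92×(0−16) = 16 − 14.72 = 1.28 → 1
  G: 91 + 0.92×(0−91) = 91 − 83.72 = 7.28 → 7
  B: 240 + 0.92×(0−240) = 240 − 220.8 = 19.2 → 19
  → #010713

#407cf3, #010713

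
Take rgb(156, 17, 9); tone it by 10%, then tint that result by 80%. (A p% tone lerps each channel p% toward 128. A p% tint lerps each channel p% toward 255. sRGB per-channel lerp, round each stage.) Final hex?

Per channel, c → c + 0.1(128 − c):
  R: 156 − 2.8 = 153.2 → 153
  G: 17 + 11.1 = 28.1 → 28
  B: 9 + 0.1×(128−9) = 9 + 11.9 = 20.9 → 21
After the tone: rgb(153, 28, 21) = #991c15.
Per channel, c → c + 0.8(255 − c):
  R: 153 + 0.8×(255−153) = 153 + 81.6 = 234.6 → 235
  G: 28 + 0.8×(255−28) = 28 + 181.6 = 209.6 → 210
  B: 21 + 187.2 = 208.2 → 208
rgb(235, 210, 208) = #ebd2d0.

#ebd2d0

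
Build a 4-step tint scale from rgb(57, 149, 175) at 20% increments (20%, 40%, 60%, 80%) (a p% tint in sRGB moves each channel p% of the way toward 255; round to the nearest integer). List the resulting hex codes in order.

#61AABF, #88BFCF, #B0D5DF, #D7EAEF

20%: (57 + 39.6 = 96.6→97, 149 + 21.2 = 170.2→170, 175 + 16 = 191→191) → #61AABF
40%: (57 + 79.2 = 136.2→136, 149 + 42.4 = 191.4→191, 175 + 32 = 207→207) → #88BFCF
60%: (57 + 118.8 = 175.8→176, 149 + 63.6 = 212.6→213, 175 + 48 = 223→223) → #B0D5DF
80%: (57 + 158.4 = 215.4→215, 149 + 84.8 = 233.8→234, 175 + 64 = 239→239) → #D7EAEF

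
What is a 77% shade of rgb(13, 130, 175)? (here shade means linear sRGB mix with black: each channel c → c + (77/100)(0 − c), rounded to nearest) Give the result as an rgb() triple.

rgb(3, 30, 40)

Lerp each channel 77% toward 0:
  R: 13 + 0.77×(0−13) = 13 − 10.01 = 2.99 → 3
  G: 130 + 0.77×(0−130) = 130 − 100.1 = 29.9 → 30
  B: 175 + 0.77×(0−175) = 175 − 134.75 = 40.25 → 40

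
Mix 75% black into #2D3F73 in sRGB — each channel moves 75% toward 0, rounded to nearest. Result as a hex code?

#2D3F73 is rgb(45, 63, 115).
Lerp each channel 75% toward 0:
  R: 45 − 33.75 = 11.25 → 11
  G: 63 + 0.75×(0−63) = 63 − 47.25 = 15.75 → 16
  B: 115 + 0.75×(0−115) = 115 − 86.25 = 28.75 → 29
rgb(11, 16, 29) = #0B101D.

#0B101D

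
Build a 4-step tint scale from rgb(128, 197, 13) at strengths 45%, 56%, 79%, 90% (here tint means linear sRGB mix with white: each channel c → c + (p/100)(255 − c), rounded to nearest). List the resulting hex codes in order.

#b9df7a, #c7e595, #e4f3cc, #f2f9e7

45%: (128 + 57.15 = 185.15→185, 197 + 26.1 = 223.1→223, 13 + 108.9 = 121.9→122) → #b9df7a
56%: (128 + 71.12 = 199.12→199, 197 + 32.48 = 229.48→229, 13 + 135.52 = 148.52→149) → #c7e595
79%: (128 + 100.33 = 228.33→228, 197 + 45.82 = 242.82→243, 13 + 191.18 = 204.18→204) → #e4f3cc
90%: (128 + 114.3 = 242.3→242, 197 + 52.2 = 249.2→249, 13 + 217.8 = 230.8→231) → #f2f9e7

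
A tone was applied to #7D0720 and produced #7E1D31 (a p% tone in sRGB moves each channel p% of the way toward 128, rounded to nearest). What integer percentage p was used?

#7D0720 is rgb(125, 7, 32); #7E1D31 is rgb(126, 29, 49).
On the G channel (widest range): 29 ≈ 7 + (p/100)(128 − 7), so p ≈ 100×(29 − 7)/(128 − 7) = 2200/121 = 18.18.
p = 18 reproduces all three channels after rounding.

18%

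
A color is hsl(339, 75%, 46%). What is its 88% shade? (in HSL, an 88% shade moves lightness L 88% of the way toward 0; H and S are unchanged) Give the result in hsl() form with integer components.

L moves 88% from 46 toward 0: 46 − 40.48 = 5.52 → 6.
H and S are unchanged.

hsl(339, 75%, 6%)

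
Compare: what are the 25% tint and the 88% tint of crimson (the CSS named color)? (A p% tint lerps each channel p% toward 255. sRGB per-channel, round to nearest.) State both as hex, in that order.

CSS crimson is rgb(220, 20, 60).
25% tint:
  R: 220 + 0.25×(255−220) = 220 + 8.75 = 228.75 → 229
  G: 20 + 0.25×(255−20) = 20 + 58.75 = 78.75 → 79
  B: 60 + 48.75 = 108.75 → 109
  → #E54F6D
88% tint:
  R: 220 + 30.8 = 250.8 → 251
  G: 20 + 0.88×(255−20) = 20 + 206.8 = 226.8 → 227
  B: 60 + 0.88×(255−60) = 60 + 171.6 = 231.6 → 232
  → #FBE3E8

#E54F6D, #FBE3E8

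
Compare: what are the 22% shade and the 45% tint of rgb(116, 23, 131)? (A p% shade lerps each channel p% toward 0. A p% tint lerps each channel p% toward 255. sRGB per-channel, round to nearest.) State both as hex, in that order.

#5A1266, #B37FBB

22% shade:
  R: 116 − 25.52 = 90.48 → 90
  G: 23 + 0.22×(0−23) = 23 − 5.06 = 17.94 → 18
  B: 131 − 28.82 = 102.18 → 102
  → #5A1266
45% tint:
  R: 116 + 0.45×(255−116) = 116 + 62.55 = 178.55 → 179
  G: 23 + 0.45×(255−23) = 23 + 104.4 = 127.4 → 127
  B: 131 + 55.8 = 186.8 → 187
  → #B37FBB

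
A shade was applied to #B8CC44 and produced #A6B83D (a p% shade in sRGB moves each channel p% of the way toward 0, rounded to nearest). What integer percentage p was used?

10%

#B8CC44 is rgb(184, 204, 68); #A6B83D is rgb(166, 184, 61).
On the G channel (widest range): 184 ≈ 204 + (p/100)(0 − 204), so p ≈ 100×(184 − 204)/(0 − 204) = -2000/-204 = 9.80.
p = 10 reproduces all three channels after rounding.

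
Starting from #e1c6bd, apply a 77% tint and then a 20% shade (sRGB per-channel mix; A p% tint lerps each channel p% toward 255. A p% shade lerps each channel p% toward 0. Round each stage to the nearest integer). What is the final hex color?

#c6c2c0

#e1c6bd is rgb(225, 198, 189).
Lerp each channel 77% toward 255:
  R: 225 + 0.77×(255−225) = 225 + 23.1 = 248.1 → 248
  G: 198 + 0.77×(255−198) = 198 + 43.89 = 241.89 → 242
  B: 189 + 0.77×(255−189) = 189 + 50.82 = 239.82 → 240
After the tint: rgb(248, 242, 240) = #f8f2f0.
A 20% shade moves each channel 20% toward 0:
  R: 248 + 0.2×(0−248) = 248 − 49.6 = 198.4 → 198
  G: 242 − 48.4 = 193.6 → 194
  B: 240 + 0.2×(0−240) = 240 − 48 = 192 → 192
rgb(198, 194, 192) = #c6c2c0.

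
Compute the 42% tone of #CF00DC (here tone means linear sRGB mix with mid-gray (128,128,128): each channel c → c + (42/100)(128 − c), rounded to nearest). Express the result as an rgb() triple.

rgb(174, 54, 181)

#CF00DC is rgb(207, 0, 220).
Per channel, c → c + 0.42(128 − c):
  R: 207 − 33.18 = 173.82 → 174
  G: 0 + 53.76 = 53.76 → 54
  B: 220 − 38.64 = 181.36 → 181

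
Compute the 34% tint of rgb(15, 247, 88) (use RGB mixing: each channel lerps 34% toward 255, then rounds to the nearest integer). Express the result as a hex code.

#61FA91

Lerp each channel 34% toward 255:
  R: 15 + 0.34×(255−15) = 15 + 81.6 = 96.6 → 97
  G: 247 + 0.34×(255−247) = 247 + 2.72 = 249.72 → 250
  B: 88 + 0.34×(255−88) = 88 + 56.78 = 144.78 → 145
rgb(97, 250, 145) = #61FA91.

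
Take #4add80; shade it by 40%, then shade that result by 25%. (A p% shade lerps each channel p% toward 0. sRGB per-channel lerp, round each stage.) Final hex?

#4add80 is rgb(74, 221, 128).
A 40% shade moves each channel 40% toward 0:
  R: 74 + 0.4×(0−74) = 74 − 29.6 = 44.4 → 44
  G: 221 − 88.4 = 132.6 → 133
  B: 128 + 0.4×(0−128) = 128 − 51.2 = 76.8 → 77
After the shade: rgb(44, 133, 77) = #2c854d.
Lerp each channel 25% toward 0:
  R: 44 + 0.25×(0−44) = 44 − 11 = 33 → 33
  G: 133 + 0.25×(0−133) = 133 − 33.25 = 99.75 → 100
  B: 77 − 19.25 = 57.75 → 58
rgb(33, 100, 58) = #21643a.

#21643a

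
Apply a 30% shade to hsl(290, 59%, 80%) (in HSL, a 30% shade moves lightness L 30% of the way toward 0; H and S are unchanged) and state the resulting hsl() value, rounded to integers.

L moves 30% from 80 toward 0: 80 − 24 = 56 → 56.
H and S are unchanged.

hsl(290, 59%, 56%)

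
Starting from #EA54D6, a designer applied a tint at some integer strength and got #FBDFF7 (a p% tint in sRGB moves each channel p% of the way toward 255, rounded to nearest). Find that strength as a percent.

81%

#EA54D6 is rgb(234, 84, 214); #FBDFF7 is rgb(251, 223, 247).
On the G channel (widest range): 223 ≈ 84 + (p/100)(255 − 84), so p ≈ 100×(223 − 84)/(255 − 84) = 13900/171 = 81.29.
p = 81 reproduces all three channels after rounding.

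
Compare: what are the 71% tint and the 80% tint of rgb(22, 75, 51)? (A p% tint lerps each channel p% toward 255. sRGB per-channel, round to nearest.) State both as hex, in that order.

71% tint:
  R: 22 + 0.71×(255−22) = 22 + 165.43 = 187.43 → 187
  G: 75 + 127.8 = 202.8 → 203
  B: 51 + 144.84 = 195.84 → 196
  → #bbcbc4
80% tint:
  R: 22 + 0.8×(255−22) = 22 + 186.4 = 208.4 → 208
  G: 75 + 0.8×(255−75) = 75 + 144 = 219 → 219
  B: 51 + 163.2 = 214.2 → 214
  → #d0dbd6

#bbcbc4, #d0dbd6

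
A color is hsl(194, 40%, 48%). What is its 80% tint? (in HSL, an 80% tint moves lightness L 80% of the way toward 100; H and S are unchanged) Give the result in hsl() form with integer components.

hsl(194, 40%, 90%)

L moves 80% from 48 toward 100: 48 + 41.6 = 89.6 → 90.
H and S are unchanged.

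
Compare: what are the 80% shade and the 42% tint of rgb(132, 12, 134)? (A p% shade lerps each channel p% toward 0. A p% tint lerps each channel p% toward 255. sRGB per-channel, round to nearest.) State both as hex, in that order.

#1A021B, #B872B9

80% shade:
  R: 132 + 0.8×(0−132) = 132 − 105.6 = 26.4 → 26
  G: 12 − 9.6 = 2.4 → 2
  B: 134 − 107.2 = 26.8 → 27
  → #1A021B
42% tint:
  R: 132 + 51.66 = 183.66 → 184
  G: 12 + 0.42×(255−12) = 12 + 102.06 = 114.06 → 114
  B: 134 + 0.42×(255−134) = 134 + 50.82 = 184.82 → 185
  → #B872B9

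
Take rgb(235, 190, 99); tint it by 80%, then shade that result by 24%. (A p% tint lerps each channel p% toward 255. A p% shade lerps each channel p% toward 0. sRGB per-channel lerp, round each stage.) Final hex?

An 80% tint moves each channel 80% toward 255:
  R: 235 + 16 = 251 → 251
  G: 190 + 0.8×(255−190) = 190 + 52 = 242 → 242
  B: 99 + 124.8 = 223.8 → 224
After the tint: rgb(251, 242, 224) = #fbf2e0.
Lerp each channel 24% toward 0:
  R: 251 + 0.24×(0−251) = 251 − 60.24 = 190.76 → 191
  G: 242 − 58.08 = 183.92 → 184
  B: 224 + 0.24×(0−224) = 224 − 53.76 = 170.24 → 170
rgb(191, 184, 170) = #bfb8aa.

#bfb8aa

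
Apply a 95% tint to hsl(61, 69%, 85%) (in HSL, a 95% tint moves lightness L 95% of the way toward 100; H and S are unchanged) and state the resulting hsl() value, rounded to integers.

hsl(61, 69%, 99%)

L moves 95% from 85 toward 100: 85 + 14.25 = 99.25 → 99.
H and S are unchanged.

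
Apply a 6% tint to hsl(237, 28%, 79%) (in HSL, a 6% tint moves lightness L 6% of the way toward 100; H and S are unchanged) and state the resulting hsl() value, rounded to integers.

L moves 6% from 79 toward 100: 79 + 1.26 = 80.26 → 80.
H and S are unchanged.

hsl(237, 28%, 80%)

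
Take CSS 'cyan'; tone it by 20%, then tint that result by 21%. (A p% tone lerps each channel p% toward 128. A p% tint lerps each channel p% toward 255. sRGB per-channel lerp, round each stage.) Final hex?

#4aebeb

CSS cyan is rgb(0, 255, 255).
A 20% tone moves each channel 20% toward 128:
  R: 0 + 0.2×(128−0) = 0 + 25.6 = 25.6 → 26
  G: 255 + 0.2×(128−255) = 255 − 25.4 = 229.6 → 230
  B: 255 + 0.2×(128−255) = 255 − 25.4 = 229.6 → 230
After the tone: rgb(26, 230, 230) = #1ae6e6.
A 21% tint moves each channel 21% toward 255:
  R: 26 + 0.21×(255−26) = 26 + 48.09 = 74.09 → 74
  G: 230 + 5.25 = 235.25 → 235
  B: 230 + 0.21×(255−230) = 230 + 5.25 = 235.25 → 235
rgb(74, 235, 235) = #4aebeb.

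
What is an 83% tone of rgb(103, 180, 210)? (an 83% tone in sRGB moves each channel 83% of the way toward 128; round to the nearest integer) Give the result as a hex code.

Per channel, c → c + 0.83(128 − c):
  R: 103 + 0.83×(128−103) = 103 + 20.75 = 123.75 → 124
  G: 180 − 43.16 = 136.84 → 137
  B: 210 + 0.83×(128−210) = 210 − 68.06 = 141.94 → 142
rgb(124, 137, 142) = #7c898e.

#7c898e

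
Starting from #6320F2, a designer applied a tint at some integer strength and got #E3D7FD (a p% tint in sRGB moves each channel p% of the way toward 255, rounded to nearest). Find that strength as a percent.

#6320F2 is rgb(99, 32, 242); #E3D7FD is rgb(227, 215, 253).
On the G channel (widest range): 215 ≈ 32 + (p/100)(255 − 32), so p ≈ 100×(215 − 32)/(255 − 32) = 18300/223 = 82.06.
p = 82 reproduces all three channels after rounding.

82%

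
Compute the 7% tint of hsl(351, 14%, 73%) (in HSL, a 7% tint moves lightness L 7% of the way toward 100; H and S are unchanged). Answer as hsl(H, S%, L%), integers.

L moves 7% from 73 toward 100: 73 + 1.89 = 74.89 → 75.
H and S are unchanged.

hsl(351, 14%, 75%)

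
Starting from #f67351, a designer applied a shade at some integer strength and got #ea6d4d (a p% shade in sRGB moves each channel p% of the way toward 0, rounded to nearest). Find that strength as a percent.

5%

#f67351 is rgb(246, 115, 81); #ea6d4d is rgb(234, 109, 77).
On the R channel (widest range): 234 ≈ 246 + (p/100)(0 − 246), so p ≈ 100×(234 − 246)/(0 − 246) = -1200/-246 = 4.88.
p = 5 reproduces all three channels after rounding.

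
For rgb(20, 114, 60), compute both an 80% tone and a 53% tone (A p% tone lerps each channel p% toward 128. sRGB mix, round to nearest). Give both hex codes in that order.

80% tone:
  R: 20 + 86.4 = 106.4 → 106
  G: 114 + 11.2 = 125.2 → 125
  B: 60 + 0.8×(128−60) = 60 + 54.4 = 114.4 → 114
  → #6A7D72
53% tone:
  R: 20 + 0.53×(128−20) = 20 + 57.24 = 77.24 → 77
  G: 114 + 0.53×(128−114) = 114 + 7.42 = 121.42 → 121
  B: 60 + 0.53×(128−60) = 60 + 36.04 = 96.04 → 96
  → #4D7960

#6A7D72, #4D7960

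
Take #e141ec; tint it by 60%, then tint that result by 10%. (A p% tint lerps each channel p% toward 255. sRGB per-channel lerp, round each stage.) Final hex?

#e141ec is rgb(225, 65, 236).
Per channel, c → c + 0.6(255 − c):
  R: 225 + 18 = 243 → 243
  G: 65 + 114 = 179 → 179
  B: 236 + 0.6×(255−236) = 236 + 11.4 = 247.4 → 247
After the tint: rgb(243, 179, 247) = #f3b3f7.
Per channel, c → c + 0.1(255 − c):
  R: 243 + 0.1×(255−243) = 243 + 1.2 = 244.2 → 244
  G: 179 + 7.6 = 186.6 → 187
  B: 247 + 0.1×(255−247) = 247 + 0.8 = 247.8 → 248
rgb(244, 187, 248) = #f4bbf8.

#f4bbf8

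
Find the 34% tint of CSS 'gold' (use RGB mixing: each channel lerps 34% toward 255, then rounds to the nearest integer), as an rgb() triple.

CSS gold is rgb(255, 215, 0).
Lerp each channel 34% toward 255:
  R: 255 + 0.34×(255−255) = 255 + 0 = 255 → 255
  G: 215 + 13.6 = 228.6 → 229
  B: 0 + 86.7 = 86.7 → 87

rgb(255, 229, 87)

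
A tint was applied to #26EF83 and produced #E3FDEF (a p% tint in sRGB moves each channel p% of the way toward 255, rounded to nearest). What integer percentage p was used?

87%

#26EF83 is rgb(38, 239, 131); #E3FDEF is rgb(227, 253, 239).
On the R channel (widest range): 227 ≈ 38 + (p/100)(255 − 38), so p ≈ 100×(227 − 38)/(255 − 38) = 18900/217 = 87.10.
p = 87 reproduces all three channels after rounding.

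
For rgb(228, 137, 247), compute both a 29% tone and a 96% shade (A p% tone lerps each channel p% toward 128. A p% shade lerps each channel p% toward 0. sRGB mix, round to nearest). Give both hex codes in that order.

29% tone:
  R: 228 − 29 = 199 → 199
  G: 137 − 2.61 = 134.39 → 134
  B: 247 + 0.29×(128−247) = 247 − 34.51 = 212.49 → 212
  → #C786D4
96% shade:
  R: 228 + 0.96×(0−228) = 228 − 218.88 = 9.12 → 9
  G: 137 + 0.96×(0−137) = 137 − 131.52 = 5.48 → 5
  B: 247 − 237.12 = 9.88 → 10
  → #09050A

#C786D4, #09050A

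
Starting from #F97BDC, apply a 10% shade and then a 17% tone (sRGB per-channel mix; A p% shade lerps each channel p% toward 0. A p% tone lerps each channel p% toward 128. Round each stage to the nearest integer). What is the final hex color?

#F97BDC is rgb(249, 123, 220).
A 10% shade moves each channel 10% toward 0:
  R: 249 + 0.1×(0−249) = 249 − 24.9 = 224.1 → 224
  G: 123 + 0.1×(0−123) = 123 − 12.3 = 110.7 → 111
  B: 220 + 0.1×(0−220) = 220 − 22 = 198 → 198
After the shade: rgb(224, 111, 198) = #E06FC6.
Per channel, c → c + 0.17(128 − c):
  R: 224 + 0.17×(128−224) = 224 − 16.32 = 207.68 → 208
  G: 111 + 0.17×(128−111) = 111 + 2.89 = 113.89 → 114
  B: 198 − 11.9 = 186.1 → 186
rgb(208, 114, 186) = #D072BA.

#D072BA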